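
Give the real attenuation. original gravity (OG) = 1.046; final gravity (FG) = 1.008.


AA = (OG−FG)/(OG−1)·100;  RA = AA·0.8192
AA = (1.046 − 1.008)/(1.046 − 1)·100 = 82.6087
RA = 82.6087·0.8192

67.6730 %


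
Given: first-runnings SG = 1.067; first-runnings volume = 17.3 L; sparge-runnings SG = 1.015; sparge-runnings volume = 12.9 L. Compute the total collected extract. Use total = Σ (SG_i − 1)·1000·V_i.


first = (1.067 − 1)·1000·17.3 = 1159.1000
sparge = (1.015 − 1)·1000·12.9 = 193.5000
total = 1159.1000 + 193.5000

1352.6000 gravity·L


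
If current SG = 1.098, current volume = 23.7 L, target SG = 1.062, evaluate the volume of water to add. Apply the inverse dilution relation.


V_water = V·((SG_curr − 1)/(SG_target − 1) − 1)
V_water = 23.7·((1.098 − 1)/(1.062 − 1) − 1)

13.7613 L


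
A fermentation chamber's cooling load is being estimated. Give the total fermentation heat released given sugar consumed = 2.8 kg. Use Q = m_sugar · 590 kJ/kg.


Q = 2.8 · 590

1652.0000 kJ


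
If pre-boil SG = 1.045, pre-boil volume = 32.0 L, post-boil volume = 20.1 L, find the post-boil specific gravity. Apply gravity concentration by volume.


SG_post = 1 + (SG_pre − 1)·V_pre/V_post
pts_pre = (1.045 − 1)·1000 = 45.0000
pts_post = 45.0000·32.0/20.1 = 71.6418
SG_post = 1 + 71.6418/1000

1.0716


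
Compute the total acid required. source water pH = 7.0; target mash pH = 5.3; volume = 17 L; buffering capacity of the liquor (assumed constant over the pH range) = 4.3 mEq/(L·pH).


acid = buffering capacity · (pH_source − pH_target) · V
acid = 4.3 · (7.0 − 5.3) · 17

124.2700 mEq


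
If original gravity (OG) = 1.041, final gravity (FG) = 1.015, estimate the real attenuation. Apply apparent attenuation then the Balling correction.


AA = (OG−FG)/(OG−1)·100;  RA = AA·0.8192
AA = (1.041 − 1.015)/(1.041 − 1)·100 = 63.4146
RA = 63.4146·0.8192

51.9493 %


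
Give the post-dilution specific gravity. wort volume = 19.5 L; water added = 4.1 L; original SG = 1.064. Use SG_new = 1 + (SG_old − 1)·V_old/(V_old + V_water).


pts = (1.064 − 1)·1000·19.5/(19.5 + 4.1) = 52.8814
SG_new = 1 + 52.8814/1000

1.0529


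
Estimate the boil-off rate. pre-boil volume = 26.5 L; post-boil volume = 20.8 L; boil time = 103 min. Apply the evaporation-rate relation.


rate = (V_pre − V_post) / (t_min/60)
rate = (26.5 − 20.8) / (103/60)

3.3204 L/hr


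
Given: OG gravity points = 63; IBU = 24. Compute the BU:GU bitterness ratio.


BU:GU = IBU / OG_points
BU:GU = 24 / 63

0.3810


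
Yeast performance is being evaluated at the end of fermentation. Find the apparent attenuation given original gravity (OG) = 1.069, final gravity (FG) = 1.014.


AA = (OG − FG)/(OG − 1) · 100
AA = (1.069 − 1.014)/(1.069 − 1) · 100

79.7101 %


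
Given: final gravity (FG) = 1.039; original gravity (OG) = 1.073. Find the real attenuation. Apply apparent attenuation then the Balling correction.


AA = (OG−FG)/(OG−1)·100;  RA = AA·0.8192
AA = (1.073 − 1.039)/(1.073 − 1)·100 = 46.5753
RA = 46.5753·0.8192

38.1545 %


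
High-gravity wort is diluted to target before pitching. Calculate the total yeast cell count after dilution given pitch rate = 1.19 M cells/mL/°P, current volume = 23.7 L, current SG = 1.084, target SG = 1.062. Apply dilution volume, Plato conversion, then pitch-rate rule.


V_w = V·((SG_c−1)/(SG_t−1)−1);  °P = 259 − 259/SG_t;  cells = rate·(V+V_w)·°P
V_w = 23.7·((1.084−1)/(1.062−1)−1) = 8.4097
V_final = 23.7 + 8.4097 = 32.1097
°P = 259 − 259/1.062 = 15.1205
cells = 1.19·32.1097·15.1205

577.7632 billion cells


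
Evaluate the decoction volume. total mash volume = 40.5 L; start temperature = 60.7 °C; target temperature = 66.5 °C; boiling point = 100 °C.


V_dec = V_total·(T_target − T_start)/(T_boil − T_start)
V_dec = 40.5·(66.5 − 60.7)/(100 − 60.7)

5.9771 L


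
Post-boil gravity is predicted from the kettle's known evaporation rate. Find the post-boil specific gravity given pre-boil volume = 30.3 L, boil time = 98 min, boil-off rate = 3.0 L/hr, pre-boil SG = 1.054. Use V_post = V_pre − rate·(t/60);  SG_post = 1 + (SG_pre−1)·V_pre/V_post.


V_post = 30.3 − 3.0·(98/60) = 25.4000
SG_post = 1 + (1.054 − 1)·30.3/25.4000

1.0644


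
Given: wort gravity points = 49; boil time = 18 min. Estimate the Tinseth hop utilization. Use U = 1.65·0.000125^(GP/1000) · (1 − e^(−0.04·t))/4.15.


bigness = 1.65·0.000125^(49/1000) = 1.0623
boil_factor = (1 − e^(−0.04·18))/4.15 = 0.1237
U = 1.0623 · 0.1237

0.1314


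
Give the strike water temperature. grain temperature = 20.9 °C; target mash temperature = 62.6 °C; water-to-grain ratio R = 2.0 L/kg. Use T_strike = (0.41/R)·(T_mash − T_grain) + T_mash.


T_strike = (0.41/2.0)·(62.6 − 20.9) + 62.6

71.1485 °C


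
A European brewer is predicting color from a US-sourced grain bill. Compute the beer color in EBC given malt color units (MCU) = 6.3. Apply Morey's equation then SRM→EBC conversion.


SRM = 1.4922·MCU^0.6859;  EBC = SRM·1.97
SRM = 1.4922·6.3^0.6859 = 5.2734
EBC = 5.2734·1.97

10.3887 EBC


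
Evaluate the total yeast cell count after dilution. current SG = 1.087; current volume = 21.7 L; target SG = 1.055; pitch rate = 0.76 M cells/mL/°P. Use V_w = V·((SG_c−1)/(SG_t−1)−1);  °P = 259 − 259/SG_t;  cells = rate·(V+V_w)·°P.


V_w = 21.7·((1.087−1)/(1.055−1)−1) = 12.6255
V_final = 21.7 + 12.6255 = 34.3255
°P = 259 − 259/1.055 = 13.5024
cells = 0.76·34.3255·13.5024

352.2410 billion cells


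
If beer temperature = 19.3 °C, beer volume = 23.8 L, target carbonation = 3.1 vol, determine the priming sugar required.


residual = 14.695·(0.01821 + 0.09011·e^(−0.04·T));  sugar = (target − residual)·4.0·V
residual = 14.695·(0.01821 + 0.09011·e^(−0.04·19.3)) = 0.8795
sugar = (3.1 − 0.8795)·4.0·23.8

211.3938 g


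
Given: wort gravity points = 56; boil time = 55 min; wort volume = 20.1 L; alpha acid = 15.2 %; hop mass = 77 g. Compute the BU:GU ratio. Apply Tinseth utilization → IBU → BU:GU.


U = 1.65·0.000125^(GP/1000)·(1−e^(−0.04t))/4.15;  IBU = (α/100)·m·U·1000/V;  BU:GU = IBU/GP
U = 1.65·0.000125^(56/1000)·(1−e^(−0.04·55))/4.15 = 0.2137
IBU = (15.2/100)·77·0.2137·1000/20.1 = 124.4512
BU:GU = 124.4512/56

2.2223


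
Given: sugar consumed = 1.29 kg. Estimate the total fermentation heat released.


Q = m_sugar · 590 kJ/kg
Q = 1.29 · 590

761.1000 kJ


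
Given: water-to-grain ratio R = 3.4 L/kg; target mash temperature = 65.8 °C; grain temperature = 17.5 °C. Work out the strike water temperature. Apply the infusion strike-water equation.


T_strike = (0.41/R)·(T_mash − T_grain) + T_mash
T_strike = (0.41/3.4)·(65.8 − 17.5) + 65.8

71.6244 °C


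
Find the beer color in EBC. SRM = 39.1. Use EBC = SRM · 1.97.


EBC = 39.1 · 1.97

77.0270 EBC


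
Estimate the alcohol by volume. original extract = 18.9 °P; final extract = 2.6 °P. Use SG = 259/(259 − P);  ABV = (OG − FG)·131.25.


OG = 259/(259 − 18.9) = 1.0787
FG = 259/(259 − 2.6) = 1.0101
ABV = (1.0787 − 1.0101)·131.25

9.0007 % ABV


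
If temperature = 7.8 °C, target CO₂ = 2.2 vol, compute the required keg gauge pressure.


psi = vols/(0.01821 + 0.09011·e^(−0.04·T)) − 14.695
psi = 2.2/(0.01821 + 0.09011·e^(−0.04·7.8)) − 14.695

11.4429 psi


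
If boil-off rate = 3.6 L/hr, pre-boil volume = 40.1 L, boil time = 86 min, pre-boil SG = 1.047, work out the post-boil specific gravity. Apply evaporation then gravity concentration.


V_post = V_pre − rate·(t/60);  SG_post = 1 + (SG_pre−1)·V_pre/V_post
V_post = 40.1 − 3.6·(86/60) = 34.9400
SG_post = 1 + (1.047 − 1)·40.1/34.9400

1.0539


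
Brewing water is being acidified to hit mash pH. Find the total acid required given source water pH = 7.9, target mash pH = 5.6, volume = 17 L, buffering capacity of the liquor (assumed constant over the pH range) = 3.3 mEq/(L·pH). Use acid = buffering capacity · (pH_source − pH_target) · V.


acid = 3.3 · (7.9 − 5.6) · 17

129.0300 mEq


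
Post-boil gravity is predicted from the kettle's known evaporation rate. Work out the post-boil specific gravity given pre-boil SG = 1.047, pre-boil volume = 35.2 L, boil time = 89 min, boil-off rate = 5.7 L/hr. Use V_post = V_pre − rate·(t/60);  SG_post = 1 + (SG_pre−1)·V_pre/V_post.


V_post = 35.2 − 5.7·(89/60) = 26.7450
SG_post = 1 + (1.047 − 1)·35.2/26.7450

1.0619


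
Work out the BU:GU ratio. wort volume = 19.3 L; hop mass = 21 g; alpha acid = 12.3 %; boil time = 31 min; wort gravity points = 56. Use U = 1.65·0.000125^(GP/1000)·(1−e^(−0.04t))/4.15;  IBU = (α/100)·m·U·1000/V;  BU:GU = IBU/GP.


U = 1.65·0.000125^(56/1000)·(1−e^(−0.04·31))/4.15 = 0.1708
IBU = (12.3/100)·21·0.1708·1000/19.3 = 22.8594
BU:GU = 22.8594/56

0.4082


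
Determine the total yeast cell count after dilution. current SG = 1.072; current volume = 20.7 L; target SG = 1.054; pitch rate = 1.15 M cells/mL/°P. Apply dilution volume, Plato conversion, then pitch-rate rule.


V_w = V·((SG_c−1)/(SG_t−1)−1);  °P = 259 − 259/SG_t;  cells = rate·(V+V_w)·°P
V_w = 20.7·((1.072−1)/(1.054−1)−1) = 6.9000
V_final = 20.7 + 6.9000 = 27.6000
°P = 259 − 259/1.054 = 13.2694
cells = 1.15·27.6000·13.2694

421.1723 billion cells


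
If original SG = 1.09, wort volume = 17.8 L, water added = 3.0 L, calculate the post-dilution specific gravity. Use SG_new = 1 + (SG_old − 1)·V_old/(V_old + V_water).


pts = (1.09 − 1)·1000·17.8/(17.8 + 3.0) = 77.0192
SG_new = 1 + 77.0192/1000

1.0770


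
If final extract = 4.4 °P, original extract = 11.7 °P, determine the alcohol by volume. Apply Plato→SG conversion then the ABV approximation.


SG = 259/(259 − P);  ABV = (OG − FG)·131.25
OG = 259/(259 − 11.7) = 1.0473
FG = 259/(259 − 4.4) = 1.0173
ABV = (1.0473 − 1.0173)·131.25

3.9413 % ABV


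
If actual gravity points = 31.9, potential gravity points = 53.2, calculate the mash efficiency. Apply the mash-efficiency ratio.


efficiency = actual / potential × 100
efficiency = 31.9 / 53.2 × 100

59.9624 %


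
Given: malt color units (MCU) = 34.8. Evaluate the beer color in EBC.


SRM = 1.4922·MCU^0.6859;  EBC = SRM·1.97
SRM = 1.4922·34.8^0.6859 = 17.0293
EBC = 17.0293·1.97

33.5477 EBC


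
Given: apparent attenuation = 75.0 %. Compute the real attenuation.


RA = AA · 0.8192
RA = 75.0 · 0.8192

61.4400 %


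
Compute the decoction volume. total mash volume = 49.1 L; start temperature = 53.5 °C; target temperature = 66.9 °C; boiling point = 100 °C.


V_dec = V_total·(T_target − T_start)/(T_boil − T_start)
V_dec = 49.1·(66.9 − 53.5)/(100 − 53.5)

14.1492 L


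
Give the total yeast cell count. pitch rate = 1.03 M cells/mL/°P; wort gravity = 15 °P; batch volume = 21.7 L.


cells (billions) = rate · V_L · °P
cells = 1.03 · 21.7 · 15

335.2650 billion cells


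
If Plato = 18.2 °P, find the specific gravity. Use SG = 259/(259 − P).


SG = 259/(259 − 18.2)

1.0756


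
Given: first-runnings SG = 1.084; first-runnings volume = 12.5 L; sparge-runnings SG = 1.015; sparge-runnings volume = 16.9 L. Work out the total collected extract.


total = Σ (SG_i − 1)·1000·V_i
first = (1.084 − 1)·1000·12.5 = 1050.0000
sparge = (1.015 − 1)·1000·16.9 = 253.5000
total = 1050.0000 + 253.5000

1303.5000 gravity·L


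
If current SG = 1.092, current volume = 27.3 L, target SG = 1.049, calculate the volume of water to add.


V_water = V·((SG_curr − 1)/(SG_target − 1) − 1)
V_water = 27.3·((1.092 − 1)/(1.049 − 1) − 1)

23.9571 L


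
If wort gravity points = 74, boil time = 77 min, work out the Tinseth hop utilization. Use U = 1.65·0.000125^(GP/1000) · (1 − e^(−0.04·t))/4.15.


bigness = 1.65·0.000125^(74/1000) = 0.8485
boil_factor = (1 − e^(−0.04·77))/4.15 = 0.2299
U = 0.8485 · 0.2299

0.1951


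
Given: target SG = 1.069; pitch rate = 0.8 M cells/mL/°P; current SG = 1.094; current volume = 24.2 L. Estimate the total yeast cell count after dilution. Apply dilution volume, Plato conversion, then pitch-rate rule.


V_w = V·((SG_c−1)/(SG_t−1)−1);  °P = 259 − 259/SG_t;  cells = rate·(V+V_w)·°P
V_w = 24.2·((1.094−1)/(1.069−1)−1) = 8.7681
V_final = 24.2 + 8.7681 = 32.9681
°P = 259 − 259/1.069 = 16.7175
cells = 0.8·32.9681·16.7175

440.9154 billion cells


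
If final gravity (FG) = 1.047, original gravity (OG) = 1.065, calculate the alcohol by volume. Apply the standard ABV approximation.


ABV = (OG − FG) · 131.25
ABV = (1.065 − 1.047) · 131.25

2.3625 % ABV


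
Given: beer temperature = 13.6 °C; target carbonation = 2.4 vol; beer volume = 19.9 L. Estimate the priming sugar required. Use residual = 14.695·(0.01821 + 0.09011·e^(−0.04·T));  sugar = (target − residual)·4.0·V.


residual = 14.695·(0.01821 + 0.09011·e^(−0.04·13.6)) = 1.0362
sugar = (2.4 − 1.0362)·4.0·19.9

108.5608 g


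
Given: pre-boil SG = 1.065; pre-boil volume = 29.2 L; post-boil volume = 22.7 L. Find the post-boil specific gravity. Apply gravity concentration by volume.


SG_post = 1 + (SG_pre − 1)·V_pre/V_post
pts_pre = (1.065 − 1)·1000 = 65.0000
pts_post = 65.0000·29.2/22.7 = 83.6123
SG_post = 1 + 83.6123/1000

1.0836


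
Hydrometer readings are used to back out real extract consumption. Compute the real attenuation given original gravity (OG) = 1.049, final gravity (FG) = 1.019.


AA = (OG−FG)/(OG−1)·100;  RA = AA·0.8192
AA = (1.049 − 1.019)/(1.049 − 1)·100 = 61.2245
RA = 61.2245·0.8192

50.1551 %


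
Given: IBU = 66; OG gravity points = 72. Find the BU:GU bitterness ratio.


BU:GU = IBU / OG_points
BU:GU = 66 / 72

0.9167


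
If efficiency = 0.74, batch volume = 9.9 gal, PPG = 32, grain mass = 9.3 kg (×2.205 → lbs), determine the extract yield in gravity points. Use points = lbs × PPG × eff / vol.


lbs = 9.3 × 2.205 = 20.5065
points = 20.5065 × 32 × 0.74 / 9.9

49.0499 points


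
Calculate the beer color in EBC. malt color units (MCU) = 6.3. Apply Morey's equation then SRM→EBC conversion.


SRM = 1.4922·MCU^0.6859;  EBC = SRM·1.97
SRM = 1.4922·6.3^0.6859 = 5.2734
EBC = 5.2734·1.97

10.3887 EBC


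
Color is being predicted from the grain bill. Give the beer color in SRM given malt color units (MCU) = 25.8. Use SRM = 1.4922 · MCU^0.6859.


SRM = 1.4922 · 25.8^0.6859

13.8694 SRM


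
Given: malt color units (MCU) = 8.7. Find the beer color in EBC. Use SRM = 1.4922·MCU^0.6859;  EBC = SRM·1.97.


SRM = 1.4922·8.7^0.6859 = 6.5803
EBC = 6.5803·1.97

12.9631 EBC


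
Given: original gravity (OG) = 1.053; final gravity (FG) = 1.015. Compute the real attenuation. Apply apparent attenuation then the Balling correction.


AA = (OG−FG)/(OG−1)·100;  RA = AA·0.8192
AA = (1.053 − 1.015)/(1.053 − 1)·100 = 71.6981
RA = 71.6981·0.8192

58.7351 %


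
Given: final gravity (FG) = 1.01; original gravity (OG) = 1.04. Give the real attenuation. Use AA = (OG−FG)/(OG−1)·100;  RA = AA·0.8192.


AA = (1.04 − 1.01)/(1.04 − 1)·100 = 75.0000
RA = 75.0000·0.8192

61.4400 %


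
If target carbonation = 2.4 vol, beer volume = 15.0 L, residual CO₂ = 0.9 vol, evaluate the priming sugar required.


sugar = (target − residual)·4.0·V
sugar = (2.4 − 0.9)·4.0·15.0

90.0000 g


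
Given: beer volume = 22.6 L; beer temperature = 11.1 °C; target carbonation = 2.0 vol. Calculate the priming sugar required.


residual = 14.695·(0.01821 + 0.09011·e^(−0.04·T));  sugar = (target − residual)·4.0·V
residual = 14.695·(0.01821 + 0.09011·e^(−0.04·11.1)) = 1.1170
sugar = (2.0 − 1.1170)·4.0·22.6

79.8229 g


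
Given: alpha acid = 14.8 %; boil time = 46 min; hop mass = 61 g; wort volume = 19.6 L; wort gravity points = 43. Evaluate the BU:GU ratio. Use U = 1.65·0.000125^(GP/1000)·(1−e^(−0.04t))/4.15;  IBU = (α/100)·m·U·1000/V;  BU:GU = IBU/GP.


U = 1.65·0.000125^(43/1000)·(1−e^(−0.04·46))/4.15 = 0.2272
IBU = (14.8/100)·61·0.2272·1000/19.6 = 104.6716
BU:GU = 104.6716/43

2.4342


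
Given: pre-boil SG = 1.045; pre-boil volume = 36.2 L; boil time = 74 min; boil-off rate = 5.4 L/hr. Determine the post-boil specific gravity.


V_post = V_pre − rate·(t/60);  SG_post = 1 + (SG_pre−1)·V_pre/V_post
V_post = 36.2 − 5.4·(74/60) = 29.5400
SG_post = 1 + (1.045 − 1)·36.2/29.5400

1.0551


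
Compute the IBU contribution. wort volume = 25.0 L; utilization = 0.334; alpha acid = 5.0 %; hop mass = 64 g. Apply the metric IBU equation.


IBU = (α/100)·mass·U·1000 / V
IBU = (5.0/100)·64·0.334·1000 / 25.0

42.7520 IBU


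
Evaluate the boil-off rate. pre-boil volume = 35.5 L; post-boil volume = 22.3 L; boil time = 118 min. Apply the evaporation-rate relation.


rate = (V_pre − V_post) / (t_min/60)
rate = (35.5 − 22.3) / (118/60)

6.7119 L/hr


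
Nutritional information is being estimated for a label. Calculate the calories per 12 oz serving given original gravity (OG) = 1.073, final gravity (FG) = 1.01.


ABW = (OG−FG)·131.25·0.79/FG;  °P = 259 − 259/SG (for OG→OE and FG→AE);  RE = 0.1808·OE + 0.8192·AE;  Cal = (6.9·ABW + 4·(RE−0.1))·FG·3.55
ABW = (1.073 − 1.01)·131.25·0.79/1.01 = 6.4676
OE = 259 − 259/1.073 = 17.6207 °P
AE = 259 − 259/1.01 = 2.5644 °P
RE = 0.1808·17.6207 + 0.8192·2.5644 = 5.2865 °P
Cal = (6.9·6.4676 + 4·(5.2865−0.1))·1.01·3.55

234.3944 kcal


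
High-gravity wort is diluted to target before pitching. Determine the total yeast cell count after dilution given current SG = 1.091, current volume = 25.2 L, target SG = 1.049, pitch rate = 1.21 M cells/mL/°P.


V_w = V·((SG_c−1)/(SG_t−1)−1);  °P = 259 − 259/SG_t;  cells = rate·(V+V_w)·°P
V_w = 25.2·((1.091−1)/(1.049−1)−1) = 21.6000
V_final = 25.2 + 21.6000 = 46.8000
°P = 259 − 259/1.049 = 12.0982
cells = 1.21·46.8000·12.0982

685.0962 billion cells


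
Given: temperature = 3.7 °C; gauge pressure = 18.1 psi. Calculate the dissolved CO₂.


vols = (P + 14.695)·(0.01821 + 0.09011·e^(−0.04·T))
vols = (18.1 + 14.695)·(0.01821 + 0.09011·e^(−0.04·3.7))

3.1458 volumes


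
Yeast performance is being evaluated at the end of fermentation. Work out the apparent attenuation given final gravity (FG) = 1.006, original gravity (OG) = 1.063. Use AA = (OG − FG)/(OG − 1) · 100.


AA = (1.063 − 1.006)/(1.063 − 1) · 100

90.4762 %


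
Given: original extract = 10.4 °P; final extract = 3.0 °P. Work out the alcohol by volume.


SG = 259/(259 − P);  ABV = (OG − FG)·131.25
OG = 259/(259 − 10.4) = 1.0418
FG = 259/(259 − 3.0) = 1.0117
ABV = (1.0418 − 1.0117)·131.25

3.9527 % ABV


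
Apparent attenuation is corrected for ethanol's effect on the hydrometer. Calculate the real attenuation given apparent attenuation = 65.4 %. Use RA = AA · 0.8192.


RA = 65.4 · 0.8192

53.5757 %


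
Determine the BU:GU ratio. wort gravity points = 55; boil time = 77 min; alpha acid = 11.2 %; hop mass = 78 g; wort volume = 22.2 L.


U = 1.65·0.000125^(GP/1000)·(1−e^(−0.04t))/4.15;  IBU = (α/100)·m·U·1000/V;  BU:GU = IBU/GP
U = 1.65·0.000125^(55/1000)·(1−e^(−0.04·77))/4.15 = 0.2314
IBU = (11.2/100)·78·0.2314·1000/22.2 = 91.0526
BU:GU = 91.0526/55

1.6555


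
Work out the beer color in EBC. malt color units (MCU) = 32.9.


SRM = 1.4922·MCU^0.6859;  EBC = SRM·1.97
SRM = 1.4922·32.9^0.6859 = 16.3860
EBC = 16.3860·1.97

32.2803 EBC


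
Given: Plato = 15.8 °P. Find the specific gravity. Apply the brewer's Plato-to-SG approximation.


SG = 259/(259 − P)
SG = 259/(259 − 15.8)

1.0650


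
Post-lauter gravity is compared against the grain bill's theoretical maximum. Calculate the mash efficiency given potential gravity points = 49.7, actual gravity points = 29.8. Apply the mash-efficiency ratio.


efficiency = actual / potential × 100
efficiency = 29.8 / 49.7 × 100

59.9598 %


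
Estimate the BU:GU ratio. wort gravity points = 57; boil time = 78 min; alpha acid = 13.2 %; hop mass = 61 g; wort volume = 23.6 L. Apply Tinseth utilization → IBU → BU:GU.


U = 1.65·0.000125^(GP/1000)·(1−e^(−0.04t))/4.15;  IBU = (α/100)·m·U·1000/V;  BU:GU = IBU/GP
U = 1.65·0.000125^(57/1000)·(1−e^(−0.04·78))/4.15 = 0.2277
IBU = (13.2/100)·61·0.2277·1000/23.6 = 77.6851
BU:GU = 77.6851/57

1.3629


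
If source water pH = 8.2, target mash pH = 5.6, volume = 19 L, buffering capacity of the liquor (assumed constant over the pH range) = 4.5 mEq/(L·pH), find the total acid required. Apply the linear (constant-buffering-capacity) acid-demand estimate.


acid = buffering capacity · (pH_source − pH_target) · V
acid = 4.5 · (8.2 − 5.6) · 19

222.3000 mEq


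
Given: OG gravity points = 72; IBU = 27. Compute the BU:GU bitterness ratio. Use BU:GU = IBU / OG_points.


BU:GU = 27 / 72

0.3750


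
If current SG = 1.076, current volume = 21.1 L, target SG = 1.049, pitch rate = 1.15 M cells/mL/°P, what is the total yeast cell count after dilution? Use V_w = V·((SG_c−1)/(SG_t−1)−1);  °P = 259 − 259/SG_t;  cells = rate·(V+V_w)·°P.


V_w = 21.1·((1.076−1)/(1.049−1)−1) = 11.6265
V_final = 21.1 + 11.6265 = 32.7265
°P = 259 − 259/1.049 = 12.0982
cells = 1.15·32.7265·12.0982

455.3215 billion cells


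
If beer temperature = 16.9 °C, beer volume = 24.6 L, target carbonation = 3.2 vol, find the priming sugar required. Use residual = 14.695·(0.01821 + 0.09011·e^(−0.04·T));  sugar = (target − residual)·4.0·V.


residual = 14.695·(0.01821 + 0.09011·e^(−0.04·16.9)) = 0.9411
sugar = (3.2 − 0.9411)·4.0·24.6

222.2728 g


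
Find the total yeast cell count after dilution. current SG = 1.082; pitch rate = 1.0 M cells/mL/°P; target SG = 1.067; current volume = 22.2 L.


V_w = V·((SG_c−1)/(SG_t−1)−1);  °P = 259 − 259/SG_t;  cells = rate·(V+V_w)·°P
V_w = 22.2·((1.082−1)/(1.067−1)−1) = 4.9701
V_final = 22.2 + 4.9701 = 27.1701
°P = 259 − 259/1.067 = 16.2634
cells = 1.0·27.1701·16.2634

441.8778 billion cells


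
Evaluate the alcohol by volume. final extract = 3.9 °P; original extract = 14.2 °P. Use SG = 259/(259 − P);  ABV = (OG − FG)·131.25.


OG = 259/(259 − 14.2) = 1.0580
FG = 259/(259 − 3.9) = 1.0153
ABV = (1.0580 − 1.0153)·131.25

5.6068 % ABV


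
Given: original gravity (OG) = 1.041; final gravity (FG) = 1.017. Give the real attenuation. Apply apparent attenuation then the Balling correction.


AA = (OG−FG)/(OG−1)·100;  RA = AA·0.8192
AA = (1.041 − 1.017)/(1.041 − 1)·100 = 58.5366
RA = 58.5366·0.8192

47.9532 %


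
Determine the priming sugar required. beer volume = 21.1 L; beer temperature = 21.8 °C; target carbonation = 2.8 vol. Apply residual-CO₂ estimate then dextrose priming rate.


residual = 14.695·(0.01821 + 0.09011·e^(−0.04·T));  sugar = (target − residual)·4.0·V
residual = 14.695·(0.01821 + 0.09011·e^(−0.04·21.8)) = 0.8212
sugar = (2.8 − 0.8212)·4.0·21.1

167.0066 g


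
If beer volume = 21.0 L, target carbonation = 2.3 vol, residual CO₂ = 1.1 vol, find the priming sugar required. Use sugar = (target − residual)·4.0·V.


sugar = (2.3 − 1.1)·4.0·21.0

100.8000 g


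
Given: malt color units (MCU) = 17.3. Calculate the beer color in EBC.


SRM = 1.4922·MCU^0.6859;  EBC = SRM·1.97
SRM = 1.4922·17.3^0.6859 = 10.5439
EBC = 10.5439·1.97

20.7716 EBC


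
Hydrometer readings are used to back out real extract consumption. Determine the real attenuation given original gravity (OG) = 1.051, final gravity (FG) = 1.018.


AA = (OG−FG)/(OG−1)·100;  RA = AA·0.8192
AA = (1.051 − 1.018)/(1.051 − 1)·100 = 64.7059
RA = 64.7059·0.8192

53.0071 %


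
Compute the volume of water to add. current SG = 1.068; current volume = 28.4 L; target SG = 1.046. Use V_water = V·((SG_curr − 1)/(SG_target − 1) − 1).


V_water = 28.4·((1.068 − 1)/(1.046 − 1) − 1)

13.5826 L


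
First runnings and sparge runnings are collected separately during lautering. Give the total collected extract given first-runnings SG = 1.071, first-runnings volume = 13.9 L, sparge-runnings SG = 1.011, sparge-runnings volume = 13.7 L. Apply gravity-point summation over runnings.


total = Σ (SG_i − 1)·1000·V_i
first = (1.071 − 1)·1000·13.9 = 986.9000
sparge = (1.011 − 1)·1000·13.7 = 150.7000
total = 986.9000 + 150.7000

1137.6000 gravity·L


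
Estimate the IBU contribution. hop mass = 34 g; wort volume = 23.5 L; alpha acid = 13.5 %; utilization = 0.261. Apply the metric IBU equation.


IBU = (α/100)·mass·U·1000 / V
IBU = (13.5/100)·34·0.261·1000 / 23.5

50.9783 IBU


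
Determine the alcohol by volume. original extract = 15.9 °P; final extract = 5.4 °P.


SG = 259/(259 − P);  ABV = (OG − FG)·131.25
OG = 259/(259 − 15.9) = 1.0654
FG = 259/(259 − 5.4) = 1.0213
ABV = (1.0654 − 1.0213)·131.25

5.7897 % ABV


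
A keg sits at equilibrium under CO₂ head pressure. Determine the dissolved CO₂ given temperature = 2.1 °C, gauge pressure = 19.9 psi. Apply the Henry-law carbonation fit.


vols = (P + 14.695)·(0.01821 + 0.09011·e^(−0.04·T))
vols = (19.9 + 14.695)·(0.01821 + 0.09011·e^(−0.04·2.1))

3.4962 volumes


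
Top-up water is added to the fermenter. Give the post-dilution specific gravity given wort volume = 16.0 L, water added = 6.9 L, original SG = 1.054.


SG_new = 1 + (SG_old − 1)·V_old/(V_old + V_water)
pts = (1.054 − 1)·1000·16.0/(16.0 + 6.9) = 37.7293
SG_new = 1 + 37.7293/1000

1.0377


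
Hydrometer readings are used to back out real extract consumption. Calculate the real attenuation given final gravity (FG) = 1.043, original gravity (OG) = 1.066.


AA = (OG−FG)/(OG−1)·100;  RA = AA·0.8192
AA = (1.066 − 1.043)/(1.066 − 1)·100 = 34.8485
RA = 34.8485·0.8192

28.5479 %


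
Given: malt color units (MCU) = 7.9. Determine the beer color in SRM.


SRM = 1.4922 · MCU^0.6859
SRM = 1.4922 · 7.9^0.6859

6.1590 SRM


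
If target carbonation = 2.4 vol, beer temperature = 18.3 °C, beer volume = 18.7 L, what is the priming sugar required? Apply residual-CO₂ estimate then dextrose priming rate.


residual = 14.695·(0.01821 + 0.09011·e^(−0.04·T));  sugar = (target − residual)·4.0·V
residual = 14.695·(0.01821 + 0.09011·e^(−0.04·18.3)) = 0.9044
sugar = (2.4 − 0.9044)·4.0·18.7

111.8672 g


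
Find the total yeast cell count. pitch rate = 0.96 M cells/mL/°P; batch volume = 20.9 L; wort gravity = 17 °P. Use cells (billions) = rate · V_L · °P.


cells = 0.96 · 20.9 · 17

341.0880 billion cells


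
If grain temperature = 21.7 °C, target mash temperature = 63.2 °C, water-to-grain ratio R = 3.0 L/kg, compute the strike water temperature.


T_strike = (0.41/R)·(T_mash − T_grain) + T_mash
T_strike = (0.41/3.0)·(63.2 − 21.7) + 63.2

68.8717 °C


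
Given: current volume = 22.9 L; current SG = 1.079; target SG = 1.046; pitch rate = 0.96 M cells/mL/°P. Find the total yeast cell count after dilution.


V_w = V·((SG_c−1)/(SG_t−1)−1);  °P = 259 − 259/SG_t;  cells = rate·(V+V_w)·°P
V_w = 22.9·((1.079−1)/(1.046−1)−1) = 16.4283
V_final = 22.9 + 16.4283 = 39.3283
°P = 259 − 259/1.046 = 11.3901
cells = 0.96·39.3283·11.3901

430.0331 billion cells


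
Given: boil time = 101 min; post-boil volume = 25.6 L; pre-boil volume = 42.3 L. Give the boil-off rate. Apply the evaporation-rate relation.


rate = (V_pre − V_post) / (t_min/60)
rate = (42.3 − 25.6) / (101/60)

9.9208 L/hr


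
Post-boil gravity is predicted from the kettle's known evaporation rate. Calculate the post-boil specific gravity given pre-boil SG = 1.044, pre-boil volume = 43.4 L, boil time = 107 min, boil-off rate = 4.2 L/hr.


V_post = V_pre − rate·(t/60);  SG_post = 1 + (SG_pre−1)·V_pre/V_post
V_post = 43.4 − 4.2·(107/60) = 35.9100
SG_post = 1 + (1.044 − 1)·43.4/35.9100

1.0532


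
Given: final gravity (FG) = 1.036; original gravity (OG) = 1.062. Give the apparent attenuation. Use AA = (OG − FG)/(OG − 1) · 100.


AA = (1.062 − 1.036)/(1.062 − 1) · 100

41.9355 %


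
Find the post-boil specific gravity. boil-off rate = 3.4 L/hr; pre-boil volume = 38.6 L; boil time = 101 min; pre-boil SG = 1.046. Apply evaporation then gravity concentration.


V_post = V_pre − rate·(t/60);  SG_post = 1 + (SG_pre−1)·V_pre/V_post
V_post = 38.6 − 3.4·(101/60) = 32.8767
SG_post = 1 + (1.046 − 1)·38.6/32.8767

1.0540


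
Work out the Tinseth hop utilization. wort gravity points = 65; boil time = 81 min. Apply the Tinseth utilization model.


U = 1.65·0.000125^(GP/1000) · (1 − e^(−0.04·t))/4.15
bigness = 1.65·0.000125^(65/1000) = 0.9200
boil_factor = (1 − e^(−0.04·81))/4.15 = 0.2315
U = 0.9200 · 0.2315

0.2130


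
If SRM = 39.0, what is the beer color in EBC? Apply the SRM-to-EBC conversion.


EBC = SRM · 1.97
EBC = 39.0 · 1.97

76.8300 EBC


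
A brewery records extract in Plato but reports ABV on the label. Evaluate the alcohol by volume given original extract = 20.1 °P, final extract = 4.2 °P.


SG = 259/(259 − P);  ABV = (OG − FG)·131.25
OG = 259/(259 − 20.1) = 1.0841
FG = 259/(259 − 4.2) = 1.0165
ABV = (1.0841 − 1.0165)·131.25

8.8793 % ABV


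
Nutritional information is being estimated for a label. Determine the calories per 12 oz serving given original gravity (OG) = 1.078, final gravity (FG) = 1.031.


ABW = (OG−FG)·131.25·0.79/FG;  °P = 259 − 259/SG (for OG→OE and FG→AE);  RE = 0.1808·OE + 0.8192·AE;  Cal = (6.9·ABW + 4·(RE−0.1))·FG·3.55
ABW = (1.078 − 1.031)·131.25·0.79/1.031 = 4.7268
OE = 259 − 259/1.078 = 18.7403 °P
AE = 259 − 259/1.031 = 7.7876 °P
RE = 0.1808·18.7403 + 0.8192·7.7876 = 9.7678 °P
Cal = (6.9·4.7268 + 4·(9.7678−0.1))·1.031·3.55

260.9107 kcal


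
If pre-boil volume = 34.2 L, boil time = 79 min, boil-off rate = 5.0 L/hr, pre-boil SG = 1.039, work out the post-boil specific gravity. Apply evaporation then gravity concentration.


V_post = V_pre − rate·(t/60);  SG_post = 1 + (SG_pre−1)·V_pre/V_post
V_post = 34.2 − 5.0·(79/60) = 27.6167
SG_post = 1 + (1.039 − 1)·34.2/27.6167

1.0483


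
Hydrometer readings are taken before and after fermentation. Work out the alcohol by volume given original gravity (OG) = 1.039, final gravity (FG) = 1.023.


ABV = (OG − FG) · 131.25
ABV = (1.039 − 1.023) · 131.25

2.1000 % ABV


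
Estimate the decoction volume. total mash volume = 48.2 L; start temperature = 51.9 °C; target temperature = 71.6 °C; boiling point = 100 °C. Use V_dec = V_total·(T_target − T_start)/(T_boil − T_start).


V_dec = 48.2·(71.6 − 51.9)/(100 − 51.9)

19.7410 L


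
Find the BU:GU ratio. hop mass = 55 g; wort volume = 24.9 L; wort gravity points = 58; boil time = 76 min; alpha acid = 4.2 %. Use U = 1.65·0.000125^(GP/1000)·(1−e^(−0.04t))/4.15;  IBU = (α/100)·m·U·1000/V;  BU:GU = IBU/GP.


U = 1.65·0.000125^(58/1000)·(1−e^(−0.04·76))/4.15 = 0.2248
IBU = (4.2/100)·55·0.2248·1000/24.9 = 20.8536
BU:GU = 20.8536/58

0.3595


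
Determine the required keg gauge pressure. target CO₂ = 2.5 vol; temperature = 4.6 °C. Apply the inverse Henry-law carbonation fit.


psi = vols/(0.01821 + 0.09011·e^(−0.04·T)) − 14.695
psi = 2.5/(0.01821 + 0.09011·e^(−0.04·4.6)) − 14.695

12.1360 psi


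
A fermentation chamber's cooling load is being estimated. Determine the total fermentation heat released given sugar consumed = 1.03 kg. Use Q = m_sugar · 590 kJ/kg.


Q = 1.03 · 590

607.7000 kJ


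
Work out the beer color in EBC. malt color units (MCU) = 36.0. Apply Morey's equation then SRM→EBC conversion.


SRM = 1.4922·MCU^0.6859;  EBC = SRM·1.97
SRM = 1.4922·36.0^0.6859 = 17.4299
EBC = 17.4299·1.97

34.3369 EBC


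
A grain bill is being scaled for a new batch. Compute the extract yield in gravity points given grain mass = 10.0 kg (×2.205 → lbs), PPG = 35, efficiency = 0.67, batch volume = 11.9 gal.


points = lbs × PPG × eff / vol
lbs = 10.0 × 2.205 = 22.0500
points = 22.0500 × 35 × 0.67 / 11.9

43.4515 points


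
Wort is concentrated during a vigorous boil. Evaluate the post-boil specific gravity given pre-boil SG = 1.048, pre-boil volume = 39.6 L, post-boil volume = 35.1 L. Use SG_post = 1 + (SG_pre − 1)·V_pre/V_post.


pts_pre = (1.048 − 1)·1000 = 48.0000
pts_post = 48.0000·39.6/35.1 = 54.1538
SG_post = 1 + 54.1538/1000

1.0542


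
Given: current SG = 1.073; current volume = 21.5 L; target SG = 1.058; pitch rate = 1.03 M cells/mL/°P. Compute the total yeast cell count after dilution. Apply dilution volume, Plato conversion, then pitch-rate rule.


V_w = V·((SG_c−1)/(SG_t−1)−1);  °P = 259 − 259/SG_t;  cells = rate·(V+V_w)·°P
V_w = 21.5·((1.073−1)/(1.058−1)−1) = 5.5603
V_final = 21.5 + 5.5603 = 27.0603
°P = 259 − 259/1.058 = 14.1985
cells = 1.03·27.0603·14.1985

395.7425 billion cells


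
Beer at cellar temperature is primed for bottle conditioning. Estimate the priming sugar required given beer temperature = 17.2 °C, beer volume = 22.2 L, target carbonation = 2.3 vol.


residual = 14.695·(0.01821 + 0.09011·e^(−0.04·T));  sugar = (target − residual)·4.0·V
residual = 14.695·(0.01821 + 0.09011·e^(−0.04·17.2)) = 0.9331
sugar = (2.3 − 0.9331)·4.0·22.2

121.3811 g


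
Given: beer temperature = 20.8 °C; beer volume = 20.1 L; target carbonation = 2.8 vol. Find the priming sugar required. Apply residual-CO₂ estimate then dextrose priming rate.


residual = 14.695·(0.01821 + 0.09011·e^(−0.04·T));  sugar = (target − residual)·4.0·V
residual = 14.695·(0.01821 + 0.09011·e^(−0.04·20.8)) = 0.8438
sugar = (2.8 − 0.8438)·4.0·20.1

157.2749 g


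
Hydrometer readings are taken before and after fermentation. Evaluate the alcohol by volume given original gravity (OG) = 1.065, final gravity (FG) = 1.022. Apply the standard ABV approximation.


ABV = (OG − FG) · 131.25
ABV = (1.065 − 1.022) · 131.25

5.6437 % ABV


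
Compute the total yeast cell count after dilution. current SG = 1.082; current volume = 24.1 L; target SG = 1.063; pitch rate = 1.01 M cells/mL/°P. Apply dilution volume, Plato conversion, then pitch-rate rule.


V_w = V·((SG_c−1)/(SG_t−1)−1);  °P = 259 − 259/SG_t;  cells = rate·(V+V_w)·°P
V_w = 24.1·((1.082−1)/(1.063−1)−1) = 7.2683
V_final = 24.1 + 7.2683 = 31.3683
°P = 259 − 259/1.063 = 15.3500
cells = 1.01·31.3683·15.3500

486.3162 billion cells


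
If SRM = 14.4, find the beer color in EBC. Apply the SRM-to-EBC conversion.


EBC = SRM · 1.97
EBC = 14.4 · 1.97

28.3680 EBC


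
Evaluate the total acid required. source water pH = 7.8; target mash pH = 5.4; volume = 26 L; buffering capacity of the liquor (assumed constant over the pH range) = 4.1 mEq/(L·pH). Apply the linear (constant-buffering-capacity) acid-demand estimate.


acid = buffering capacity · (pH_source − pH_target) · V
acid = 4.1 · (7.8 − 5.4) · 26

255.8400 mEq


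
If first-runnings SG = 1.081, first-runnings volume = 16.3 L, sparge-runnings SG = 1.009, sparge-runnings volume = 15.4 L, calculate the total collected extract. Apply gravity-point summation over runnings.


total = Σ (SG_i − 1)·1000·V_i
first = (1.081 − 1)·1000·16.3 = 1320.3000
sparge = (1.009 − 1)·1000·15.4 = 138.6000
total = 1320.3000 + 138.6000

1458.9000 gravity·L


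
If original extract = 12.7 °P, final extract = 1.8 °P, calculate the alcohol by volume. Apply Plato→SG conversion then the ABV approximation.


SG = 259/(259 − P);  ABV = (OG − FG)·131.25
OG = 259/(259 − 12.7) = 1.0516
FG = 259/(259 − 1.8) = 1.0070
ABV = (1.0516 − 1.0070)·131.25

5.8491 % ABV


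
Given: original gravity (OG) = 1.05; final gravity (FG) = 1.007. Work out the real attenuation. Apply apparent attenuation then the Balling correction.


AA = (OG−FG)/(OG−1)·100;  RA = AA·0.8192
AA = (1.05 − 1.007)/(1.05 − 1)·100 = 86.0000
RA = 86.0000·0.8192

70.4512 %


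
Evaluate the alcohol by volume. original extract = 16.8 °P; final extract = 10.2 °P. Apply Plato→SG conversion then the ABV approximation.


SG = 259/(259 − P);  ABV = (OG − FG)·131.25
OG = 259/(259 − 16.8) = 1.0694
FG = 259/(259 − 10.2) = 1.0410
ABV = (1.0694 − 1.0410)·131.25

3.7232 % ABV


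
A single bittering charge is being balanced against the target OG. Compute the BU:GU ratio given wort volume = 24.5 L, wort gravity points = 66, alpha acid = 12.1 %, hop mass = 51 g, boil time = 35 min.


U = 1.65·0.000125^(GP/1000)·(1−e^(−0.04t))/4.15;  IBU = (α/100)·m·U·1000/V;  BU:GU = IBU/GP
U = 1.65·0.000125^(66/1000)·(1−e^(−0.04·35))/4.15 = 0.1655
IBU = (12.1/100)·51·0.1655·1000/24.5 = 41.6916
BU:GU = 41.6916/66

0.6317


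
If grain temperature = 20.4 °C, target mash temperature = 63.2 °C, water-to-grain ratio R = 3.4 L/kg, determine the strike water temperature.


T_strike = (0.41/R)·(T_mash − T_grain) + T_mash
T_strike = (0.41/3.4)·(63.2 − 20.4) + 63.2

68.3612 °C


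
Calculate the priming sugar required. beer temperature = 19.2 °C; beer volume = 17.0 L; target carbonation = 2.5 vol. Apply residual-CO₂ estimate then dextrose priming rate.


residual = 14.695·(0.01821 + 0.09011·e^(−0.04·T));  sugar = (target − residual)·4.0·V
residual = 14.695·(0.01821 + 0.09011·e^(−0.04·19.2)) = 0.8819
sugar = (2.5 − 0.8819)·4.0·17.0

110.0288 g


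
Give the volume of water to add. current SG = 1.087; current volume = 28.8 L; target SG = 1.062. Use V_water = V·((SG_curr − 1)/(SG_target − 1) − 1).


V_water = 28.8·((1.087 − 1)/(1.062 − 1) − 1)

11.6129 L


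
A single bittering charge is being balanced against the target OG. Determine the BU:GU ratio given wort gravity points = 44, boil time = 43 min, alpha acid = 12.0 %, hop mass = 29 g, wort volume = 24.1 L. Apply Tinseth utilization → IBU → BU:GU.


U = 1.65·0.000125^(GP/1000)·(1−e^(−0.04t))/4.15;  IBU = (α/100)·m·U·1000/V;  BU:GU = IBU/GP
U = 1.65·0.000125^(44/1000)·(1−e^(−0.04·43))/4.15 = 0.2198
IBU = (12.0/100)·29·0.2198·1000/24.1 = 31.7373
BU:GU = 31.7373/44

0.7213


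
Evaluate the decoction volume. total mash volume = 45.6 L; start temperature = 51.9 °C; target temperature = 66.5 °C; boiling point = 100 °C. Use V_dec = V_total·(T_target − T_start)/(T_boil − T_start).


V_dec = 45.6·(66.5 − 51.9)/(100 − 51.9)

13.8412 L


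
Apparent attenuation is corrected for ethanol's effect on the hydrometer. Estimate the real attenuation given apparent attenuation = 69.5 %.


RA = AA · 0.8192
RA = 69.5 · 0.8192

56.9344 %


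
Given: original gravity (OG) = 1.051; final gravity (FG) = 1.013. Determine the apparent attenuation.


AA = (OG − FG)/(OG − 1) · 100
AA = (1.051 − 1.013)/(1.051 − 1) · 100

74.5098 %


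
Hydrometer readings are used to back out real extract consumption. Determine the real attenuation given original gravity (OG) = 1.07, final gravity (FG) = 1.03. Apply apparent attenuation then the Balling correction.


AA = (OG−FG)/(OG−1)·100;  RA = AA·0.8192
AA = (1.07 − 1.03)/(1.07 − 1)·100 = 57.1429
RA = 57.1429·0.8192

46.8114 %


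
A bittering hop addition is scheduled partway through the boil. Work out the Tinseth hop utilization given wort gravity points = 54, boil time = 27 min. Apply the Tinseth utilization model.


U = 1.65·0.000125^(GP/1000) · (1 − e^(−0.04·t))/4.15
bigness = 1.65·0.000125^(54/1000) = 1.0156
boil_factor = (1 − e^(−0.04·27))/4.15 = 0.1591
U = 1.0156 · 0.1591

0.1616
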